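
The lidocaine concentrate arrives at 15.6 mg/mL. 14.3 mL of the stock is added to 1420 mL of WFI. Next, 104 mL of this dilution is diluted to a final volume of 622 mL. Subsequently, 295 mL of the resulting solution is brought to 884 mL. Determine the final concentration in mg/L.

8.68 mg/L

Overall dilution factor = 100.3 × 5.981 × 2.997 = 1798.
15.6 mg/mL / 1798 = 8.68 × 10⁻³ mg/mL = 8.68 mg/L.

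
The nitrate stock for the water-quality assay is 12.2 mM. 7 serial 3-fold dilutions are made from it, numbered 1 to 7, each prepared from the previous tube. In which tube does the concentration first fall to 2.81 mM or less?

Tube n has concentration 12.2 mM / 3ⁿ.
Need 3ⁿ ≥ 12.2 mM / 2.81 mM = 4.34, so n ≥ 1.34.
First such tube: n = 2.

tube 2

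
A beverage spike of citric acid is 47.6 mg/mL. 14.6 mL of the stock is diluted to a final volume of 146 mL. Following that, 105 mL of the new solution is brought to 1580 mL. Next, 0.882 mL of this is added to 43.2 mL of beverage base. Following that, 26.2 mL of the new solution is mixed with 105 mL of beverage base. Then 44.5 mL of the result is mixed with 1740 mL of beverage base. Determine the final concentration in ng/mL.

31.5 ng/mL

Overall dilution factor = 10 × 15.05 × 49.98 × 5.008 × 40.10 = 1.51 × 10⁶.
47.6 mg/mL / 1.51 × 10⁶ = 3.15 × 10⁻⁵ mg/mL = 31.5 ng/mL.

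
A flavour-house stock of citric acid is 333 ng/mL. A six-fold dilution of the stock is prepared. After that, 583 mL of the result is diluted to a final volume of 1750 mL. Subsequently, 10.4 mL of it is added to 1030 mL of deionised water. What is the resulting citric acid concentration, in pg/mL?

Overall dilution factor = 6 × 3.002 × 100.0 = 1802.
333 ng/mL / 1802 = 0.185 ng/mL = 185 pg/mL.

185 pg/mL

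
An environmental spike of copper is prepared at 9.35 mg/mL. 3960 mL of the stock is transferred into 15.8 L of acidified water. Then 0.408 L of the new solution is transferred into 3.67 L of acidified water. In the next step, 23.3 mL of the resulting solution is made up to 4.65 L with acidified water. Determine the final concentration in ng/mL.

939 ng/mL

Overall dilution factor = 4.990 × 9.995 × 199.6 = 9954.
9.35 mg/mL / 9954 = 9.39 × 10⁻⁴ mg/mL = 939 ng/mL.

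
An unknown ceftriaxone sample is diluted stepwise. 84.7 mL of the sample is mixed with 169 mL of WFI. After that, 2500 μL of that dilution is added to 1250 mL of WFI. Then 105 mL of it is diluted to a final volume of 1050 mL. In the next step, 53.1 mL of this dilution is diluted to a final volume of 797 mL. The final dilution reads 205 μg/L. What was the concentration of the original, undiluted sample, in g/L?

46.2 g/L

Overall dilution factor = 2.995 × 501 × 10 × 15.01 = 2.25 × 10⁵.
Original = 205 μg/L × 2.25 × 10⁵ = 4.62 × 10⁷ μg/L = 46.2 g/L.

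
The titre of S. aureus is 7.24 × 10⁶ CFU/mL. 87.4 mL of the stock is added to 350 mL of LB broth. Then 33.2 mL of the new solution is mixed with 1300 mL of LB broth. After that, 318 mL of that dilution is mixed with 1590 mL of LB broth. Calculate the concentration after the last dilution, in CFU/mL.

6000 CFU/mL

Overall dilution factor = 5.005 × 40.16 × 6 = 1206.
7.24 × 10⁶ CFU/mL / 1206 = 6000 CFU/mL.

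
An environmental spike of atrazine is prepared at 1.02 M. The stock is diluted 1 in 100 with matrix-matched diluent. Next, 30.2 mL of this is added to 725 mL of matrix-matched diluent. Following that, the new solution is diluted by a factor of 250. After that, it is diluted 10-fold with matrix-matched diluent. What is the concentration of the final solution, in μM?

Overall dilution factor = 100 × 25.01 × 250 × 10 = 6.25 × 10⁶.
1.02 M / 6.25 × 10⁶ = 1.63 × 10⁻⁷ M = 0.163 μM.

0.163 μM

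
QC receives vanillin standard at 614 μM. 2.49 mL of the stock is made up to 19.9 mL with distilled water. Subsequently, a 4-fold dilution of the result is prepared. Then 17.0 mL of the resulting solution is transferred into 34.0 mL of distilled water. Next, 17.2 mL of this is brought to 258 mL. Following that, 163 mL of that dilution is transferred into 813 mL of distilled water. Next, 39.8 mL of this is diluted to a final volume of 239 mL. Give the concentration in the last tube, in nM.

Overall dilution factor = 7.992 × 4 × 3 × 15 × 5.988 × 6.005 = 5.17 × 10⁴.
614 μM / 5.17 × 10⁴ = 0.0119 μM = 11.9 nM.

11.9 nM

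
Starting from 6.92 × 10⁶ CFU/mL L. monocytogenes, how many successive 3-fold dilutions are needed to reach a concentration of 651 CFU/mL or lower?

Need 3ⁿ ≥ 1.06 × 10⁴, so n ≥ log(1.06 × 10⁴)/log(3) = 8.44.
Minimum whole steps: n = 9.

9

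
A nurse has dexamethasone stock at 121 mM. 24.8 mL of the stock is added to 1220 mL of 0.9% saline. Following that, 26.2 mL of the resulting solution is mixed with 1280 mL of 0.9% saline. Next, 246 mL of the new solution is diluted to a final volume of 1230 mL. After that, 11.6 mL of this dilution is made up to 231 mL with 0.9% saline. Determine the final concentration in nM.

Overall dilution factor = 50.19 × 49.85 × 5 × 19.91 = 2.49 × 10⁵.
121 mM / 2.49 × 10⁵ = 4.86 × 10⁻⁴ mM = 486 nM.

486 nM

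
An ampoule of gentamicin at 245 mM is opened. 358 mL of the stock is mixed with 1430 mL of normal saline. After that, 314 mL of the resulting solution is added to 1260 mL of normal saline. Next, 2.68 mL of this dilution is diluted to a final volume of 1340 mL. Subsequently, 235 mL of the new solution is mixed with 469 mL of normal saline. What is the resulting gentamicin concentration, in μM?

6.53 μM

Overall dilution factor = 4.994 × 5.013 × 500 × 2.996 = 3.75 × 10⁴.
245 mM / 3.75 × 10⁴ = 6.53 × 10⁻³ mM = 6.53 μM.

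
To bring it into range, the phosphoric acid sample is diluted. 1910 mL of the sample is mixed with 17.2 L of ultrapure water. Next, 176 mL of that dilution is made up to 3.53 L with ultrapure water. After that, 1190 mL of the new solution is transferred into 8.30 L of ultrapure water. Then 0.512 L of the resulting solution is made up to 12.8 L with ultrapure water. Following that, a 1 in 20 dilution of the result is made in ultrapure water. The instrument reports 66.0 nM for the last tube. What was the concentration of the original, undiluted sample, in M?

0.0528 M

Overall dilution factor = 10.01 × 20.06 × 7.975 × 25 × 20 = 8.00 × 10⁵.
Original = 66.0 nM × 8.00 × 10⁵ = 5.28 × 10⁷ nM = 0.0528 M.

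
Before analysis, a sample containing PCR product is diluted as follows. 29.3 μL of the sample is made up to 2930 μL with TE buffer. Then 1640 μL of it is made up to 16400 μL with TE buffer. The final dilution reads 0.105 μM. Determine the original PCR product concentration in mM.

0.105 mM

Overall dilution factor = 100 × 10 = 1000.
Original = 0.105 μM × 1000 = 105 μM = 0.105 mM.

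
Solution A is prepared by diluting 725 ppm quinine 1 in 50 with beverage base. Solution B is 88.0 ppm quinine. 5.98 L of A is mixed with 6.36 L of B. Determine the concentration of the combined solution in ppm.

C_A = 725 ppm / 50 = 14.5 ppm.
C_mix = (C_A·V_A + C_B·V_B)/(V_A + V_B) = (14.5×5.98 + 88.0×6.36) / 12.34 = 52.4 ppm.

52.4 ppm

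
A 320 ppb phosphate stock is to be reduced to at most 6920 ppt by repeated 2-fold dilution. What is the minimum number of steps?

6

Need 2ⁿ ≥ 46.2, so n ≥ log(46.2)/log(2) = 5.53.
Minimum whole steps: n = 6.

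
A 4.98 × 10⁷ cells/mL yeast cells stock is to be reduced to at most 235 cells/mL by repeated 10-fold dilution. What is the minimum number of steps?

Need 10ⁿ ≥ 2.12 × 10⁵, so n ≥ log(2.12 × 10⁵)/log(10) = 5.33.
Minimum whole steps: n = 6.

6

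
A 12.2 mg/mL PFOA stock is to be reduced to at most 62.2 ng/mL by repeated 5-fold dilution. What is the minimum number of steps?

Need 5ⁿ ≥ 1.96 × 10⁵, so n ≥ log(1.96 × 10⁵)/log(5) = 7.57.
Minimum whole steps: n = 8.

8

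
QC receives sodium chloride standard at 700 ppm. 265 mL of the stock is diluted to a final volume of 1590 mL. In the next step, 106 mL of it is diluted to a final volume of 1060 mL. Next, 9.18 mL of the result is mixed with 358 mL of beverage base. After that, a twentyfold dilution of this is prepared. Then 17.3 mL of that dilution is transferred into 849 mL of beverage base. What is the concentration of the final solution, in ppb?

0.291 ppb

Overall dilution factor = 6 × 10 × 40.00 × 20 × 50.08 = 2.40 × 10⁶.
700 ppm / 2.40 × 10⁶ = 2.91 × 10⁻⁴ ppm = 0.291 ppb.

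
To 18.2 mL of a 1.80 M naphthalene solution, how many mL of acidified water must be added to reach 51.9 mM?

51.9 mM = 0.0519 M.
V₂ = C₁V₁/C₂ = 1.80 × 18.2 / 0.0519 = 631 mL.
Diluent to add = V₂ − V₁ = 631 − 18.2 = 613 mL.

613 mL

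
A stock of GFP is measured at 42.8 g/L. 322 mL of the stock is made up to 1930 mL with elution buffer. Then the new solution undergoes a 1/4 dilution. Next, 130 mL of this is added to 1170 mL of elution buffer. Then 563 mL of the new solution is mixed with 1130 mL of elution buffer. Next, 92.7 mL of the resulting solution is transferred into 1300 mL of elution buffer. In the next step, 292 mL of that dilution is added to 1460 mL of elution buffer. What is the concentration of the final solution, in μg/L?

659 μg/L

Overall dilution factor = 5.994 × 4 × 10 × 3.007 × 15.02 × 6 = 6.50 × 10⁴.
42.8 g/L / 6.50 × 10⁴ = 6.59 × 10⁻⁴ g/L = 659 μg/L.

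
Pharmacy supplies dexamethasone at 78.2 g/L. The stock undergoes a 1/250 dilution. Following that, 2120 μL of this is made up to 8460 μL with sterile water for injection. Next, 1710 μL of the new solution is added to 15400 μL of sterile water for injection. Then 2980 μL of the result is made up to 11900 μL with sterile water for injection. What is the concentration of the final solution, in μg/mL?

Overall dilution factor = 250 × 3.991 × 10.01 × 3.993 = 3.99 × 10⁴.
78.2 g/L / 3.99 × 10⁴ = 1.96 × 10⁻³ g/L = 1.96 μg/mL.

1.96 μg/mL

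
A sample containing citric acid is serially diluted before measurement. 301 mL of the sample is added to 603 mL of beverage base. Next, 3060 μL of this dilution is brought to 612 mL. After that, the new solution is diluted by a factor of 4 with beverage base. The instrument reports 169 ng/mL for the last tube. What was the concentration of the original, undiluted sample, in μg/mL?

Overall dilution factor = 3.003 × 200 × 4 = 2403.
Original = 169 ng/mL × 2403 = 4.06 × 10⁵ ng/mL = 406 μg/mL.

406 μg/mL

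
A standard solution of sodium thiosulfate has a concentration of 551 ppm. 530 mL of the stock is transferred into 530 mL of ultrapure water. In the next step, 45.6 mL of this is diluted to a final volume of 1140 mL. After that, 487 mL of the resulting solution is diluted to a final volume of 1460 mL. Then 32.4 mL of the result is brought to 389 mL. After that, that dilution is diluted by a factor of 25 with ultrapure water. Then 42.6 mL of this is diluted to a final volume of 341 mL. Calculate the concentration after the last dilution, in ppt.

Overall dilution factor = 2 × 25 × 2.998 × 12.01 × 25 × 8.005 = 3.60 × 10⁵.
551 ppm / 3.60 × 10⁵ = 1.53 × 10⁻³ ppm = 1530 ppt.

1530 ppt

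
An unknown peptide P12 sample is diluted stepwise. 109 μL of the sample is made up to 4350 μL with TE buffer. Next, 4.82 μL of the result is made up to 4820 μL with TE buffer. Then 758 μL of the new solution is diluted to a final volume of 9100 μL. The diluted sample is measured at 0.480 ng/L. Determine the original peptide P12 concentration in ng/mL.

230 ng/mL

Overall dilution factor = 39.91 × 1000 × 12.01 = 4.79 × 10⁵.
Original = 0.480 ng/L × 4.79 × 10⁵ = 2.30 × 10⁵ ng/L = 230 ng/mL.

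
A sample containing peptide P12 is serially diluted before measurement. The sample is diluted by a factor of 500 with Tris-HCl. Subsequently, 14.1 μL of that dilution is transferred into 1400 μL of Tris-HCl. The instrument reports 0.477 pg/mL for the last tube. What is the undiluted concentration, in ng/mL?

23.9 ng/mL

Overall dilution factor = 500 × 100.3 = 5.01 × 10⁴.
Original = 0.477 pg/mL × 5.01 × 10⁴ = 2.39 × 10⁴ pg/mL = 23.9 ng/mL.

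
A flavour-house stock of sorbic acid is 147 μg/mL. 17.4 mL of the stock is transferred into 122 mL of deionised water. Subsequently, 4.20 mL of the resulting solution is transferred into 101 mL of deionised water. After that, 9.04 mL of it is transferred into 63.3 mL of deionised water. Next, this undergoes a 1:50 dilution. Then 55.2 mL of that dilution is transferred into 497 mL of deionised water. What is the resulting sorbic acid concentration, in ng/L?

Overall dilution factor = 8.011 × 25.05 × 8.002 × 50 × 10.00 = 8.03 × 10⁵.
147 μg/mL / 8.03 × 10⁵ = 1.83 × 10⁻⁴ μg/mL = 183 ng/L.

183 ng/L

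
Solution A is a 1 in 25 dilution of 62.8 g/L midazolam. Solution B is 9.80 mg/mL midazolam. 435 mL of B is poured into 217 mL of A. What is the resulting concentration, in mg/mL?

C_A = 62.8 g/L / 25 = 2.51 g/L.
C_B = 9.80 mg/mL = 9.80 g/L.
C_mix = (C_A·V_A + C_B·V_B)/(V_A + V_B) = (2.51×217 + 9.80×435) / 652.0 = 7.37 g/L = 7.37 mg/mL.

7.37 mg/mL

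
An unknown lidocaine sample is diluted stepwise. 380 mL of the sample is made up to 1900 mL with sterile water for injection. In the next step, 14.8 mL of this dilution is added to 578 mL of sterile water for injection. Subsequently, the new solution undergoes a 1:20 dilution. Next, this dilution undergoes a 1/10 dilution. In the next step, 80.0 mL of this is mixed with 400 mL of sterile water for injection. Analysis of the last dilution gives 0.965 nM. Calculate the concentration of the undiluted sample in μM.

232 μM

Overall dilution factor = 5 × 40.05 × 20 × 10 × 6 = 2.40 × 10⁵.
Original = 0.965 nM × 2.40 × 10⁵ = 2.32 × 10⁵ nM = 232 μM.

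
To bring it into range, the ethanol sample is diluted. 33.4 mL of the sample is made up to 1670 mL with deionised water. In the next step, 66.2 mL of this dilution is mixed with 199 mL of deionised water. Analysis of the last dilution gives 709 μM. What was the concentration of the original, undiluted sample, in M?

Overall dilution factor = 50 × 4.006 = 200.
Original = 709 μM × 200 = 1.42 × 10⁵ μM = 0.142 M.

0.142 M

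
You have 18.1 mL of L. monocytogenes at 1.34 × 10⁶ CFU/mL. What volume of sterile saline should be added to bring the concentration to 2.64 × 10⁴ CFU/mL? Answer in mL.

V₂ = C₁V₁/C₂ = 1.34 × 10⁶ × 18.1 / 2.64 × 10⁴ = 919 mL.
Diluent to add = V₂ − V₁ = 919 − 18.1 = 901 mL.

901 mL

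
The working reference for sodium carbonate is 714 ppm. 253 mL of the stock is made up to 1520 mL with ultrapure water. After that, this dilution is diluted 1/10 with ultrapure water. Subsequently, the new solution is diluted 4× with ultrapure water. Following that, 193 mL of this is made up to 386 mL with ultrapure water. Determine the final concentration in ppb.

Overall dilution factor = 6.008 × 10 × 4 × 2 = 481.
714 ppm / 481 = 1.49 ppm = 1490 ppb.

1490 ppb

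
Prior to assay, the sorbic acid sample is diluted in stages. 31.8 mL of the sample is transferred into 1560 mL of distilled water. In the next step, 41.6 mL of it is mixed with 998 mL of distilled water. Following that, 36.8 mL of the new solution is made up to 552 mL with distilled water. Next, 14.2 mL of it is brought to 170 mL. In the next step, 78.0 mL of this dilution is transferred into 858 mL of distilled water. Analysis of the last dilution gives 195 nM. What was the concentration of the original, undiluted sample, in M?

Overall dilution factor = 50.06 × 24.99 × 15 × 11.97 × 12 = 2.70 × 10⁶.
Original = 195 nM × 2.70 × 10⁶ = 5.26 × 10⁸ nM = 0.526 M.

0.526 M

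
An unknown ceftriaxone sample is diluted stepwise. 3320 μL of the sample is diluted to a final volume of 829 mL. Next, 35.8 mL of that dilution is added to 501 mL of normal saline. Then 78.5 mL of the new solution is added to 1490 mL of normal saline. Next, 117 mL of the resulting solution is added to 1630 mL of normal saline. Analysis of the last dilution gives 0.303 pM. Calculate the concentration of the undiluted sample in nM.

338 nM

Overall dilution factor = 249.7 × 14.99 × 19.98 × 14.93 = 1.12 × 10⁶.
Original = 0.303 pM × 1.12 × 10⁶ = 3.38 × 10⁵ pM = 338 nM.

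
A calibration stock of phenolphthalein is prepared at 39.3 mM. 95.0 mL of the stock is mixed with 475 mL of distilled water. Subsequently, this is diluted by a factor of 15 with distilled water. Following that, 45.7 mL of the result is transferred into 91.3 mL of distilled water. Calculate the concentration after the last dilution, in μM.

Overall dilution factor = 6 × 15 × 2.998 = 270.
39.3 mM / 270 = 0.146 mM = 146 μM.

146 μM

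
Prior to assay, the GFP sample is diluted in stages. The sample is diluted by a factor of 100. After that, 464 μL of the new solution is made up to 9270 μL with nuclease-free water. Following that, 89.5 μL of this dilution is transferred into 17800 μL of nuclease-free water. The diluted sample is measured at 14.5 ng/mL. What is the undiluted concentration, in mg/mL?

5.79 mg/mL

Overall dilution factor = 100 × 19.98 × 199.9 = 3.99 × 10⁵.
Original = 14.5 ng/mL × 3.99 × 10⁵ = 5.79 × 10⁶ ng/mL = 5.79 mg/mL.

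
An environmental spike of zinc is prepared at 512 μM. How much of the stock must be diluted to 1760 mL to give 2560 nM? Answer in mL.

8.80 mL

2560 nM = 2.56 μM.
V₁ = C₂V₂/C₁ = 2.56 × 1760 / 512 = 8.80 mL.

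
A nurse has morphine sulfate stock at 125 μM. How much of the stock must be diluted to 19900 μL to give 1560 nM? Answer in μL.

248 μL

1560 nM = 1.56 μM.
V₁ = C₂V₂/C₁ = 1.56 × 19900 / 125 = 248 μL.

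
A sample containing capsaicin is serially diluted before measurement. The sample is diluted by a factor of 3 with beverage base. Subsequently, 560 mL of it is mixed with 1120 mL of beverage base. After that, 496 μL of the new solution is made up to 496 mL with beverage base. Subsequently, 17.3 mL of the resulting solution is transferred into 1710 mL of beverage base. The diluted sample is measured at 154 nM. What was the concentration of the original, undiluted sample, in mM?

Overall dilution factor = 3 × 3 × 1000 × 99.84 = 8.99 × 10⁵.
Original = 154 nM × 8.99 × 10⁵ = 1.38 × 10⁸ nM = 138 mM.

138 mM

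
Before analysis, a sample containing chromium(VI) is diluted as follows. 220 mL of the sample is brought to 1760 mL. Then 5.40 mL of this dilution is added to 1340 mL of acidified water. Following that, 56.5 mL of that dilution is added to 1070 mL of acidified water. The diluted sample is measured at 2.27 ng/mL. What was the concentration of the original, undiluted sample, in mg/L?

Overall dilution factor = 8 × 249.1 × 19.94 = 3.97 × 10⁴.
Original = 2.27 ng/mL × 3.97 × 10⁴ = 9.02 × 10⁴ ng/mL = 90.2 mg/L.

90.2 mg/L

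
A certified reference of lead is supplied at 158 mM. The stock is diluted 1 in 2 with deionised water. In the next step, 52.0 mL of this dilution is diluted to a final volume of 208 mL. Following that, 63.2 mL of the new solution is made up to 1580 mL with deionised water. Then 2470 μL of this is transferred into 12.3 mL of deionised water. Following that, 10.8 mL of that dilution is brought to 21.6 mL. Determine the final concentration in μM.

66.1 μM

Overall dilution factor = 2 × 4 × 25 × 5.980 × 2 = 2392.
158 mM / 2392 = 0.0661 mM = 66.1 μM.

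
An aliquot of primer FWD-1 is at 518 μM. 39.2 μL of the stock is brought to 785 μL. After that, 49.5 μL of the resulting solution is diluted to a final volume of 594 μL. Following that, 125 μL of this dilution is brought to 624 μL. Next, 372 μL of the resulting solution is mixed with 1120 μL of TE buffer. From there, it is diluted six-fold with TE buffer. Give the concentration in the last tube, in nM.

17.9 nM

Overall dilution factor = 20.03 × 12 × 4.992 × 4.011 × 6 = 2.89 × 10⁴.
518 μM / 2.89 × 10⁴ = 0.0179 μM = 17.9 nM.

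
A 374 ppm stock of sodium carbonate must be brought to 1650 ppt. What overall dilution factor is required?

Factor = C₀/C_target = 374 ppm / 1650 ppt = 2.27 × 10⁵.

2.27 × 10⁵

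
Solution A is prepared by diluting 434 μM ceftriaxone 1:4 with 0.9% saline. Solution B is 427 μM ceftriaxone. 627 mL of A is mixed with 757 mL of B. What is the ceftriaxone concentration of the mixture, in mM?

0.283 mM

C_A = 434 μM / 4 = 108 μM.
C_mix = (C_A·V_A + C_B·V_B)/(V_A + V_B) = (108×627 + 427×757) / 1384 = 283 μM = 0.283 mM.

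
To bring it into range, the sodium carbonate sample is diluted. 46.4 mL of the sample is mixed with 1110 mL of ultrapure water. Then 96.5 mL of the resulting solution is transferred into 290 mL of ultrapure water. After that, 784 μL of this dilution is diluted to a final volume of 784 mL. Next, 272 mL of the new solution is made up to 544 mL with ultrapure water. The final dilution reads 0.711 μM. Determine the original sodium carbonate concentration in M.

Overall dilution factor = 24.92 × 4.005 × 1000 × 2 = 2.00 × 10⁵.
Original = 0.711 μM × 2.00 × 10⁵ = 1.42 × 10⁵ μM = 0.142 M.

0.142 M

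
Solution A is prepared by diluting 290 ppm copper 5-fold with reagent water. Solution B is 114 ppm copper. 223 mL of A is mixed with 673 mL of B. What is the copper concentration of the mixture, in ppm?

C_A = 290 ppm / 5 = 58.0 ppm.
C_mix = (C_A·V_A + C_B·V_B)/(V_A + V_B) = (58.0×223 + 114×673) / 896.0 = 100 ppm.

100 ppm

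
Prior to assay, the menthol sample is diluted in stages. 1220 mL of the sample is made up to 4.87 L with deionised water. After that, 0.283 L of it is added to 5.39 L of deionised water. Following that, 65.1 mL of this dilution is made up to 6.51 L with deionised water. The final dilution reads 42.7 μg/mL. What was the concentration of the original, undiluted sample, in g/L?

342 g/L

Overall dilution factor = 3.992 × 20.05 × 100 = 8002.
Original = 42.7 μg/mL × 8002 = 3.42 × 10⁵ μg/mL = 342 g/L.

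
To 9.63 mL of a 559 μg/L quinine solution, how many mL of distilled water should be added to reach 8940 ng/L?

593 mL

8940 ng/L = 8.94 μg/L.
V₂ = C₁V₁/C₂ = 559 × 9.63 / 8.94 = 602 mL.
Diluent to add = V₂ − V₁ = 602 − 9.63 = 593 mL.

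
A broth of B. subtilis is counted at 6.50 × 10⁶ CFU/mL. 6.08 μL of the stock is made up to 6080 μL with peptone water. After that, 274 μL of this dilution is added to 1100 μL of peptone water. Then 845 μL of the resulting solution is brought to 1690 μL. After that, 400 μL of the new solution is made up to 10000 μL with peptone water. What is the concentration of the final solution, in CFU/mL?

Overall dilution factor = 1000 × 5.015 × 2 × 25 = 2.51 × 10⁵.
6.50 × 10⁶ CFU/mL / 2.51 × 10⁵ = 25.9 CFU/mL.

25.9 CFU/mL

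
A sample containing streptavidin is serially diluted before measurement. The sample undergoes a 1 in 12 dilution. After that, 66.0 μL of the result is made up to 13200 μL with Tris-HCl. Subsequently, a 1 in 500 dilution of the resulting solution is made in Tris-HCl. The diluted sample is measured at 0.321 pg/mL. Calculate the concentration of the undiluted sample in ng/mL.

Overall dilution factor = 12 × 200 × 500 = 1.20 × 10⁶.
Original = 0.321 pg/mL × 1.20 × 10⁶ = 3.85 × 10⁵ pg/mL = 385 ng/mL.

385 ng/mL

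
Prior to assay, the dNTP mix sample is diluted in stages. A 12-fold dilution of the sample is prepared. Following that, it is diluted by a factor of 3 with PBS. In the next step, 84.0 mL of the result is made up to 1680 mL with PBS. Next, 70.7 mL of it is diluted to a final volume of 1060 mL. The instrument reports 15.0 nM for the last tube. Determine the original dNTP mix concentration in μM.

162 μM

Overall dilution factor = 12 × 3 × 20 × 14.99 = 1.08 × 10⁴.
Original = 15.0 nM × 1.08 × 10⁴ = 1.62 × 10⁵ nM = 162 μM.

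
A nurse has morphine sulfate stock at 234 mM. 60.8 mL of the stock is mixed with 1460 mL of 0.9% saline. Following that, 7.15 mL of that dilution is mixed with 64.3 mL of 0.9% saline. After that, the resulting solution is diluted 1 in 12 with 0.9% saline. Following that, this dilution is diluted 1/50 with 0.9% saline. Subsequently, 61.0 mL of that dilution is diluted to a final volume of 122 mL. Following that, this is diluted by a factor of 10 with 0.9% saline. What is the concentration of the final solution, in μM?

0.0780 μM

Overall dilution factor = 25.01 × 9.993 × 12 × 50 × 2 × 10 = 3.00 × 10⁶.
234 mM / 3.00 × 10⁶ = 7.80 × 10⁻⁵ mM = 0.0780 μM.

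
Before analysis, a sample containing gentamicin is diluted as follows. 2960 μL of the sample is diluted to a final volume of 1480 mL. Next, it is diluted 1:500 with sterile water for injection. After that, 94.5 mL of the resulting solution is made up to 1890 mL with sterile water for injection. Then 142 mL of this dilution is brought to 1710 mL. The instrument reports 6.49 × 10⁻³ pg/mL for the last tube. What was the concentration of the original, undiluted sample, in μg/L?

391 μg/L

Overall dilution factor = 500 × 500 × 20 × 12.04 = 6.02 × 10⁷.
Original = 6.49 × 10⁻³ pg/mL × 6.02 × 10⁷ = 3.91 × 10⁵ pg/mL = 391 μg/L.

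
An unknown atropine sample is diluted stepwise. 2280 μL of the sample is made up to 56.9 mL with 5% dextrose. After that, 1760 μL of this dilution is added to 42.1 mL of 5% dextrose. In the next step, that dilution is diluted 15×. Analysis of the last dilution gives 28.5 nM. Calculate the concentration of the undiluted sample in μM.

266 μM

Overall dilution factor = 24.96 × 24.92 × 15 = 9329.
Original = 28.5 nM × 9329 = 2.66 × 10⁵ nM = 266 μM.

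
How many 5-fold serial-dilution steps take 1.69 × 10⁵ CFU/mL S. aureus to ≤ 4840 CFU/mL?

Need 5ⁿ ≥ 34.9, so n ≥ log(34.9)/log(5) = 2.21.
Minimum whole steps: n = 3.

3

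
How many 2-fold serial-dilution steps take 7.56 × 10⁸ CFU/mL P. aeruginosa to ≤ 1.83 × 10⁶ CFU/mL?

Need 2ⁿ ≥ 413, so n ≥ log(413)/log(2) = 8.69.
Minimum whole steps: n = 9.

9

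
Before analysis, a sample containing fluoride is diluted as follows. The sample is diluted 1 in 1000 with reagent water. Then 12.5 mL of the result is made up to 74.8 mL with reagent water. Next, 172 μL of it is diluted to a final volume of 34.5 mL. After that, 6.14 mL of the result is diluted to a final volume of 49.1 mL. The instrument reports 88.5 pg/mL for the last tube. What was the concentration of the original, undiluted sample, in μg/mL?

Overall dilution factor = 1000 × 5.984 × 200.6 × 7.997 = 9.60 × 10⁶.
Original = 88.5 pg/mL × 9.60 × 10⁶ = 8.49 × 10⁸ pg/mL = 849 μg/mL.

849 μg/mL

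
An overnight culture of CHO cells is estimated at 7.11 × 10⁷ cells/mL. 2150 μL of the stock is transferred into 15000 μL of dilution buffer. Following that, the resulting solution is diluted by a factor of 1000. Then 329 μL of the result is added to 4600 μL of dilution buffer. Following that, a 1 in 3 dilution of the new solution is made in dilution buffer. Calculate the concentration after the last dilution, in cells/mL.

198 cells/mL

Overall dilution factor = 7.977 × 1000 × 14.98 × 3 = 3.59 × 10⁵.
7.11 × 10⁷ cells/mL / 3.59 × 10⁵ = 198 cells/mL.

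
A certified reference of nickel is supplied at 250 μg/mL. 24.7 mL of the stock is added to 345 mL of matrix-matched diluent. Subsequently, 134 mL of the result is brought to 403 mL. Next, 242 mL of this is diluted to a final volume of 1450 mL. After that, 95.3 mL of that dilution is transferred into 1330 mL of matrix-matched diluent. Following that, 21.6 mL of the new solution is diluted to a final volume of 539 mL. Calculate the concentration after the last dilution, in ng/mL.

Overall dilution factor = 14.97 × 3.007 × 5.992 × 14.96 × 24.95 = 1.01 × 10⁵.
250 μg/mL / 1.01 × 10⁵ = 2.48 × 10⁻³ μg/mL = 2.48 ng/mL.

2.48 ng/mL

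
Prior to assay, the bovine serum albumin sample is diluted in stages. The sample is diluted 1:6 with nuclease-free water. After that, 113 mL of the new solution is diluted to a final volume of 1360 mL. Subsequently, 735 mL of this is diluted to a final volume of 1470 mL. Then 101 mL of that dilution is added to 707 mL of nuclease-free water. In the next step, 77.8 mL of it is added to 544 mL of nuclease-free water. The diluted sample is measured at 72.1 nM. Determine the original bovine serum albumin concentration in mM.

0.666 mM

Overall dilution factor = 6 × 12.04 × 2 × 8 × 7.992 = 9234.
Original = 72.1 nM × 9234 = 6.66 × 10⁵ nM = 0.666 mM.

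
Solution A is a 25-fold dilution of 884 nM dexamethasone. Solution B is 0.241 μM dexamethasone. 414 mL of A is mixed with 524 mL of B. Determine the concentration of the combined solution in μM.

0.150 μM

C_A = 884 nM / 25 = 35.4 nM.
C_B = 0.241 μM = 241 nM.
C_mix = (C_A·V_A + C_B·V_B)/(V_A + V_B) = (35.4×414 + 241×524) / 938.0 = 150 nM = 0.150 μM.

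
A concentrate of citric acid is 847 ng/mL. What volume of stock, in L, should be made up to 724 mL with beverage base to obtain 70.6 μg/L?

0.0603 L

70.6 μg/L = 70.6 ng/mL.
V₁ = C₂V₂/C₁ = 70.6 × 724 / 847 = 60.3 mL = 0.0603 L.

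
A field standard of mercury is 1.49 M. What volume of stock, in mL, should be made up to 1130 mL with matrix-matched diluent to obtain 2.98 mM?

2.98 mM = 2.98 × 10⁻³ M.
V₁ = C₂V₂/C₁ = 2.98 × 10⁻³ × 1130 / 1.49 = 2.26 mL.

2.26 mL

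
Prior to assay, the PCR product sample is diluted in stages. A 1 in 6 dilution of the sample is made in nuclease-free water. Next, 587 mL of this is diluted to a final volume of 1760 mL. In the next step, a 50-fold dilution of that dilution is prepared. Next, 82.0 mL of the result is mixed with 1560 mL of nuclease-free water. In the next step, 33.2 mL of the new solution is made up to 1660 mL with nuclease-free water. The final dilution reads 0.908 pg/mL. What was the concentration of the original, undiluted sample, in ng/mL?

Overall dilution factor = 6 × 2.998 × 50 × 20.02 × 50 = 9.01 × 10⁵.
Original = 0.908 pg/mL × 9.01 × 10⁵ = 8.18 × 10⁵ pg/mL = 818 ng/mL.

818 ng/mL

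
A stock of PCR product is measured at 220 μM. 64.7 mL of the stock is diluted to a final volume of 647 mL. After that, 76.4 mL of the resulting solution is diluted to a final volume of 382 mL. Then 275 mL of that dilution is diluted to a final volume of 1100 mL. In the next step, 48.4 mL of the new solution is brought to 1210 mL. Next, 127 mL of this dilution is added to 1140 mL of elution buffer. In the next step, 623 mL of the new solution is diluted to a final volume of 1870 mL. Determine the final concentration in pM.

1470 pM

Overall dilution factor = 10 × 5 × 4 × 25 × 9.976 × 3.002 = 1.50 × 10⁵.
220 μM / 1.50 × 10⁵ = 1.47 × 10⁻³ μM = 1470 pM.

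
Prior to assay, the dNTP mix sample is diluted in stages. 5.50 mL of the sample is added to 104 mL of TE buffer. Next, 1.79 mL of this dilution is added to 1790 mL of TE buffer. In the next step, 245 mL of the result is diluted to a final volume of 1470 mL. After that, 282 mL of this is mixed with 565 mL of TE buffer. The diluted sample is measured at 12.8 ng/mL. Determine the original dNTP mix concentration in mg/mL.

4.60 mg/mL

Overall dilution factor = 19.91 × 1001 × 6 × 3.004 = 3.59 × 10⁵.
Original = 12.8 ng/mL × 3.59 × 10⁵ = 4.60 × 10⁶ ng/mL = 4.60 mg/mL.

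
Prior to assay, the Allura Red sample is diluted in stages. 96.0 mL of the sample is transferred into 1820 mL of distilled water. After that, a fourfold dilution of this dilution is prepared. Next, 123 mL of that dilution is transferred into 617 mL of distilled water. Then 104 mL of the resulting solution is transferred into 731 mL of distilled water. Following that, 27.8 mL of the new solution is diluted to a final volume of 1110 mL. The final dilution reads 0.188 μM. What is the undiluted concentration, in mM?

28.9 mM

Overall dilution factor = 19.96 × 4 × 6.016 × 8.029 × 39.93 = 1.54 × 10⁵.
Original = 0.188 μM × 1.54 × 10⁵ = 2.89 × 10⁴ μM = 28.9 mM.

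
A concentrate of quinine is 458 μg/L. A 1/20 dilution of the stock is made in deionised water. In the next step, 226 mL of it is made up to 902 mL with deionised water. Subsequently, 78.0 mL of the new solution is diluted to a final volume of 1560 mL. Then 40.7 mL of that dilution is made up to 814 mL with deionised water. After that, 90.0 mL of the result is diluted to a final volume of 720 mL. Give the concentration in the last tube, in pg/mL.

Overall dilution factor = 20 × 3.991 × 20 × 20 × 8 = 2.55 × 10⁵.
458 μg/L / 2.55 × 10⁵ = 1.79 × 10⁻³ μg/L = 1.79 pg/mL.

1.79 pg/mL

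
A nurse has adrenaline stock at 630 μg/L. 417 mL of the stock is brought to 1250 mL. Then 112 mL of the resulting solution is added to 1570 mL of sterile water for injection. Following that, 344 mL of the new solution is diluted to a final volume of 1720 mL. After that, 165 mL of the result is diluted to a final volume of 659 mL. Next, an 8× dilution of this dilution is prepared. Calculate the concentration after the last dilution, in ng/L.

87.6 ng/L

Overall dilution factor = 2.998 × 15.02 × 5 × 3.994 × 8 = 7192.
630 μg/L / 7192 = 0.0876 μg/L = 87.6 ng/L.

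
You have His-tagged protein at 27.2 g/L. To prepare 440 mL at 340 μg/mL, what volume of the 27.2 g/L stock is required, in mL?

5.50 mL

340 μg/mL = 0.340 g/L.
V₁ = C₂V₂/C₁ = 0.340 × 440 / 27.2 = 5.50 mL.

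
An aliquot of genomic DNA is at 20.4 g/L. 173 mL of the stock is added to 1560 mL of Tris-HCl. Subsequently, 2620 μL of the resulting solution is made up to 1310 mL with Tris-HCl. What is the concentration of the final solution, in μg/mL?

Overall dilution factor = 10.02 × 500 = 5009.
20.4 g/L / 5009 = 4.07 × 10⁻³ g/L = 4.07 μg/mL.

4.07 μg/mL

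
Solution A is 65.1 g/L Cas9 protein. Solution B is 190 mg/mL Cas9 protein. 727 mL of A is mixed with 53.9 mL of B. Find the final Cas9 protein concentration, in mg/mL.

C_B = 190 mg/mL = 190 g/L.
C_mix = (C_A·V_A + C_B·V_B)/(V_A + V_B) = (65.1×727 + 190×53.9) / 780.9 = 73.7 g/L = 73.7 mg/mL.

73.7 mg/mL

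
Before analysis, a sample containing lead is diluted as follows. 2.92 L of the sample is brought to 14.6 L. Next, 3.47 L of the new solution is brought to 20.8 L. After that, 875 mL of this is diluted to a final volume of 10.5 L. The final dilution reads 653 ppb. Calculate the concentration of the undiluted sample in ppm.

235 ppm

Overall dilution factor = 5 × 5.994 × 12 = 360.
Original = 653 ppb × 360 = 2.35 × 10⁵ ppb = 235 ppm.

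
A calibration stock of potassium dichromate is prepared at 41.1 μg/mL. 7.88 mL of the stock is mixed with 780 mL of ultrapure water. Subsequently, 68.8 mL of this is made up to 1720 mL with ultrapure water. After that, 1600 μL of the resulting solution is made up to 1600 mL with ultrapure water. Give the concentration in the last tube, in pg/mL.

Overall dilution factor = 99.98 × 25 × 1000 = 2.50 × 10⁶.
41.1 μg/mL / 2.50 × 10⁶ = 1.64 × 10⁻⁵ μg/mL = 16.4 pg/mL.

16.4 pg/mL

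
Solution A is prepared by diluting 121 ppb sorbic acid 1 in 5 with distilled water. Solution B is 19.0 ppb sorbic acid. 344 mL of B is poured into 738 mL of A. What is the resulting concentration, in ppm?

C_A = 121 ppb / 5 = 24.2 ppb.
C_mix = (C_A·V_A + C_B·V_B)/(V_A + V_B) = (24.2×738 + 19.0×344) / 1082 = 22.5 ppb = 0.0225 ppm.

0.0225 ppm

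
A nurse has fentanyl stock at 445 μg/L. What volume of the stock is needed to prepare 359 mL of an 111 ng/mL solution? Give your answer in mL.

89.5 mL

111 ng/mL = 111 μg/L.
V₁ = C₂V₂/C₁ = 111 × 359 / 445 = 89.5 mL.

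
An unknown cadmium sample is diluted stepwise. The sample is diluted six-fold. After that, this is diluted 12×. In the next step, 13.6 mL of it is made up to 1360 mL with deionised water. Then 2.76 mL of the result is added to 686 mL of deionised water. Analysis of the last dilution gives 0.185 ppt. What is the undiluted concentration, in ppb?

Overall dilution factor = 6 × 12 × 100 × 249.6 = 1.80 × 10⁶.
Original = 0.185 ppt × 1.80 × 10⁶ = 3.32 × 10⁵ ppt = 332 ppb.

332 ppb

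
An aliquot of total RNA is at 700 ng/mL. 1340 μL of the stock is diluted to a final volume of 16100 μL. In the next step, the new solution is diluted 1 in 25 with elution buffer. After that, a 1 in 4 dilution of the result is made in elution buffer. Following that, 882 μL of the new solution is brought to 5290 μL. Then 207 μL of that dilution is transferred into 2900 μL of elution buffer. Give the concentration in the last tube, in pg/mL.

Overall dilution factor = 12.01 × 25 × 4 × 5.998 × 15.01 = 1.08 × 10⁵.
700 ng/mL / 1.08 × 10⁵ = 6.47 × 10⁻³ ng/mL = 6.47 pg/mL.

6.47 pg/mL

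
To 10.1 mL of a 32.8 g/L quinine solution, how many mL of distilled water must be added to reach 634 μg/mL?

634 μg/mL = 0.634 g/L.
V₂ = C₁V₁/C₂ = 32.8 × 10.1 / 0.634 = 523 mL.
Diluent to add = V₂ − V₁ = 523 − 10.1 = 512 mL.

512 mL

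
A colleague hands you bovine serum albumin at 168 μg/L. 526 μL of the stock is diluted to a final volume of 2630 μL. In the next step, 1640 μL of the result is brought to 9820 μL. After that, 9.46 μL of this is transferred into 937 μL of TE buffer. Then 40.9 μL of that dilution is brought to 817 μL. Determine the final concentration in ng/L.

Overall dilution factor = 5 × 5.988 × 100.0 × 19.98 = 5.98 × 10⁴.
168 μg/L / 5.98 × 10⁴ = 2.81 × 10⁻³ μg/L = 2.81 ng/L.

2.81 ng/L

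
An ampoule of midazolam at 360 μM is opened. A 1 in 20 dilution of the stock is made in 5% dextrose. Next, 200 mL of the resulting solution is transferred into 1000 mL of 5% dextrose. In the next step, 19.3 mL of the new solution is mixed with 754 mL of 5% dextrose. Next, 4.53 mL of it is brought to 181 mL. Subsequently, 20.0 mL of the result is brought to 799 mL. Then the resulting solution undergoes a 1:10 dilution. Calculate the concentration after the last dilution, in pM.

4.69 pM

Overall dilution factor = 20 × 6 × 40.07 × 39.96 × 39.95 × 10 = 7.67 × 10⁷.
360 μM / 7.67 × 10⁷ = 4.69 × 10⁻⁶ μM = 4.69 pM.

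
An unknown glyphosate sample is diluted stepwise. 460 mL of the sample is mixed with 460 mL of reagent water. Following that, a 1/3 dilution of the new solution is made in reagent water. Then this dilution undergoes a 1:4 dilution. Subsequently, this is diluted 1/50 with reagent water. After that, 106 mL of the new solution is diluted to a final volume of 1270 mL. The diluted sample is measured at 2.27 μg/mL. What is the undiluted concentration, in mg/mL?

Overall dilution factor = 2 × 3 × 4 × 50 × 11.98 = 1.44 × 10⁴.
Original = 2.27 μg/mL × 1.44 × 10⁴ = 3.26 × 10⁴ μg/mL = 32.6 mg/mL.

32.6 mg/mL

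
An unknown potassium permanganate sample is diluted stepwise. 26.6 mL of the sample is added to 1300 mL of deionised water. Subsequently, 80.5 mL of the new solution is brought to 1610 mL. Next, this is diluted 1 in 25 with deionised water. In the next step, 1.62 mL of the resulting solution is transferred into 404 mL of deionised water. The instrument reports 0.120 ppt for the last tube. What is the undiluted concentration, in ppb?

Overall dilution factor = 49.87 × 20 × 25 × 250.4 = 6.24 × 10⁶.
Original = 0.120 ppt × 6.24 × 10⁶ = 7.49 × 10⁵ ppt = 749 ppb.

749 ppb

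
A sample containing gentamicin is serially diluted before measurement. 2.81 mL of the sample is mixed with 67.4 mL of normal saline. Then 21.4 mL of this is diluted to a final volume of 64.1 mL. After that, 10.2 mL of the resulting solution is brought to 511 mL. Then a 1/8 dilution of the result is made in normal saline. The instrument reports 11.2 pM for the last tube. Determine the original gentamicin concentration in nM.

Overall dilution factor = 24.99 × 2.995 × 50.10 × 8 = 3.00 × 10⁴.
Original = 11.2 pM × 3.00 × 10⁴ = 3.36 × 10⁵ pM = 336 nM.

336 nM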